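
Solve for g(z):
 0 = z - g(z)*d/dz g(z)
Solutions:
 g(z) = -sqrt(C1 + z^2)
 g(z) = sqrt(C1 + z^2)


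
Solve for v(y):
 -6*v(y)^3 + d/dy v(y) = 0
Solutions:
 v(y) = -sqrt(2)*sqrt(-1/(C1 + 6*y))/2
 v(y) = sqrt(2)*sqrt(-1/(C1 + 6*y))/2


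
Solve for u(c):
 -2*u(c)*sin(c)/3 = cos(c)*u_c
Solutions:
 u(c) = C1*cos(c)^(2/3)


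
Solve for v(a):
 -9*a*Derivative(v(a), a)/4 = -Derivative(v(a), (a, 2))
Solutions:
 v(a) = C1 + C2*erfi(3*sqrt(2)*a/4)


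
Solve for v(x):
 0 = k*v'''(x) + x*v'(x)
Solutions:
 v(x) = C1 + Integral(C2*airyai(x*(-1/k)^(1/3)) + C3*airybi(x*(-1/k)^(1/3)), x)


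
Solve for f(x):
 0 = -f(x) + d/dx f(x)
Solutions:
 f(x) = C1*exp(x)


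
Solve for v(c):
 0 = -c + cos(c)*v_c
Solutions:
 v(c) = C1 + Integral(c/cos(c), c)


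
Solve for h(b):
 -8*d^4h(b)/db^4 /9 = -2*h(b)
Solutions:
 h(b) = C1*exp(-sqrt(6)*b/2) + C2*exp(sqrt(6)*b/2) + C3*sin(sqrt(6)*b/2) + C4*cos(sqrt(6)*b/2)


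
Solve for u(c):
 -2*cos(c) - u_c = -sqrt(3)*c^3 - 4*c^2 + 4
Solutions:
 u(c) = C1 + sqrt(3)*c^4/4 + 4*c^3/3 - 4*c - 2*sin(c)


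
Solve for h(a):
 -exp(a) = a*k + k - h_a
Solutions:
 h(a) = C1 + a^2*k/2 + a*k + exp(a)


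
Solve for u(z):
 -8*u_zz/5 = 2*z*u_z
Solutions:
 u(z) = C1 + C2*erf(sqrt(10)*z/4)


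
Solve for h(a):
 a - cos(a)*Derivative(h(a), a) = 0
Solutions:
 h(a) = C1 + Integral(a/cos(a), a)


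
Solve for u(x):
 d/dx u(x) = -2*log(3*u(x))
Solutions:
 Integral(1/(log(_y) + log(3)), (_y, u(x)))/2 = C1 - x


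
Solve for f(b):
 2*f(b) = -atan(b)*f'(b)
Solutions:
 f(b) = C1*exp(-2*Integral(1/atan(b), b))


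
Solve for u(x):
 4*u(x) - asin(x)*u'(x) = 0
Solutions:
 u(x) = C1*exp(4*Integral(1/asin(x), x))


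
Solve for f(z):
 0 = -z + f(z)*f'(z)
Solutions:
 f(z) = -sqrt(C1 + z^2)
 f(z) = sqrt(C1 + z^2)


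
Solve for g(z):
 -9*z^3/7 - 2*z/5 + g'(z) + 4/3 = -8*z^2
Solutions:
 g(z) = C1 + 9*z^4/28 - 8*z^3/3 + z^2/5 - 4*z/3


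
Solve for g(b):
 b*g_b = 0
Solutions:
 g(b) = C1


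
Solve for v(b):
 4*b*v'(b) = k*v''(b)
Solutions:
 v(b) = C1 + C2*erf(sqrt(2)*b*sqrt(-1/k))/sqrt(-1/k)


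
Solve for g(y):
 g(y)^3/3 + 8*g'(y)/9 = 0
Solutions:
 g(y) = -2*sqrt(-1/(C1 - 3*y))
 g(y) = 2*sqrt(-1/(C1 - 3*y))


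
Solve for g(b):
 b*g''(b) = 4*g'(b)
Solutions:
 g(b) = C1 + C2*b^5


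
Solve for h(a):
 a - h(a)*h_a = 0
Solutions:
 h(a) = -sqrt(C1 + a^2)
 h(a) = sqrt(C1 + a^2)


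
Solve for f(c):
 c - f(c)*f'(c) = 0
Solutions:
 f(c) = -sqrt(C1 + c^2)
 f(c) = sqrt(C1 + c^2)


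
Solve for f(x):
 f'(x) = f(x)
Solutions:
 f(x) = C1*exp(x)


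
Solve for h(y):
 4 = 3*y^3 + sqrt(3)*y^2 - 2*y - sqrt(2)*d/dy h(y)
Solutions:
 h(y) = C1 + 3*sqrt(2)*y^4/8 + sqrt(6)*y^3/6 - sqrt(2)*y^2/2 - 2*sqrt(2)*y


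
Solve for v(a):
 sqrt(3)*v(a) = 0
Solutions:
 v(a) = 0


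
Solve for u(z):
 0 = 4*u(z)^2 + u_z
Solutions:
 u(z) = 1/(C1 + 4*z)


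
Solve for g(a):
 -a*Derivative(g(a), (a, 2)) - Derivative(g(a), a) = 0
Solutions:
 g(a) = C1 + C2*log(a)


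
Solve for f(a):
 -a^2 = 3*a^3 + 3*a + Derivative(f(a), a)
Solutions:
 f(a) = C1 - 3*a^4/4 - a^3/3 - 3*a^2/2


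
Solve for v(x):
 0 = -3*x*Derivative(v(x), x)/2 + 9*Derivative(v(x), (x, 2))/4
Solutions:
 v(x) = C1 + C2*erfi(sqrt(3)*x/3)


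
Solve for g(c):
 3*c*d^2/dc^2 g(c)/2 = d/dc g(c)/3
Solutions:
 g(c) = C1 + C2*c^(11/9)


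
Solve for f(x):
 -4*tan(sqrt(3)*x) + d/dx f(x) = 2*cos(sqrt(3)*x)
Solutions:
 f(x) = C1 - 4*sqrt(3)*log(cos(sqrt(3)*x))/3 + 2*sqrt(3)*sin(sqrt(3)*x)/3


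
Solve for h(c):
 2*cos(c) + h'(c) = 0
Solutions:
 h(c) = C1 - 2*sin(c)


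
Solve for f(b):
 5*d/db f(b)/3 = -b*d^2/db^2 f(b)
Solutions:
 f(b) = C1 + C2/b^(2/3)


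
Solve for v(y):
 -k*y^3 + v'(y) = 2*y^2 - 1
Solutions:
 v(y) = C1 + k*y^4/4 + 2*y^3/3 - y


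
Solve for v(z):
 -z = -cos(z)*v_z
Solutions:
 v(z) = C1 + Integral(z/cos(z), z)


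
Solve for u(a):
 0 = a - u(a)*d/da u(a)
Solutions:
 u(a) = -sqrt(C1 + a^2)
 u(a) = sqrt(C1 + a^2)


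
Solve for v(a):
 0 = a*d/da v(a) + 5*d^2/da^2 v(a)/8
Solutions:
 v(a) = C1 + C2*erf(2*sqrt(5)*a/5)


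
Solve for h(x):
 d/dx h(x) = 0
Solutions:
 h(x) = C1


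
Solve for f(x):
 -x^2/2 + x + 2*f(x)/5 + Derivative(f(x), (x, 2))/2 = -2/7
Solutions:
 f(x) = C1*sin(2*sqrt(5)*x/5) + C2*cos(2*sqrt(5)*x/5) + 5*x^2/4 - 5*x/2 - 215/56


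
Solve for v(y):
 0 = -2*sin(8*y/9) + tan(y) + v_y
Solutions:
 v(y) = C1 + log(cos(y)) - 9*cos(8*y/9)/4


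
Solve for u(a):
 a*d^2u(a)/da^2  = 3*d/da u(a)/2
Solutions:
 u(a) = C1 + C2*a^(5/2)


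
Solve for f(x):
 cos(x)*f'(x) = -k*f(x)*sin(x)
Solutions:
 f(x) = C1*exp(k*log(cos(x)))


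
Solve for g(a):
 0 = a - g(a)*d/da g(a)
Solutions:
 g(a) = -sqrt(C1 + a^2)
 g(a) = sqrt(C1 + a^2)


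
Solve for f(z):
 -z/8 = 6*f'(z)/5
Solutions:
 f(z) = C1 - 5*z^2/96


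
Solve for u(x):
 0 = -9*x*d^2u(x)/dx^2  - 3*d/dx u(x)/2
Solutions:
 u(x) = C1 + C2*x^(5/6)


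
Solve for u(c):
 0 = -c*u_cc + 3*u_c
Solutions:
 u(c) = C1 + C2*c^4


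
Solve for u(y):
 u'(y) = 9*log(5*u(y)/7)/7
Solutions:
 -7*Integral(1/(log(_y) - log(7) + log(5)), (_y, u(y)))/9 = C1 - y


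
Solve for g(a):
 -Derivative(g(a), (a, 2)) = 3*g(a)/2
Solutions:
 g(a) = C1*sin(sqrt(6)*a/2) + C2*cos(sqrt(6)*a/2)


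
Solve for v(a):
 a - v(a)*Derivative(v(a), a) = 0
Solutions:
 v(a) = -sqrt(C1 + a^2)
 v(a) = sqrt(C1 + a^2)


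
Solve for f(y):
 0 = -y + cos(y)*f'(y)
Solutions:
 f(y) = C1 + Integral(y/cos(y), y)


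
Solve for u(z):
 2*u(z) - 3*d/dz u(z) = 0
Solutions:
 u(z) = C1*exp(2*z/3)


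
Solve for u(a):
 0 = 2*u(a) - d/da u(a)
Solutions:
 u(a) = C1*exp(2*a)


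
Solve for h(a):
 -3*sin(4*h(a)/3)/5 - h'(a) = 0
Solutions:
 3*a/5 + 3*log(cos(4*h(a)/3) - 1)/8 - 3*log(cos(4*h(a)/3) + 1)/8 = C1


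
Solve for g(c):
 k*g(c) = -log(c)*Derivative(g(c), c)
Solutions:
 g(c) = C1*exp(-k*li(c))


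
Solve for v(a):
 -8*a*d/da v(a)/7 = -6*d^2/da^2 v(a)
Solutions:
 v(a) = C1 + C2*erfi(sqrt(42)*a/21)


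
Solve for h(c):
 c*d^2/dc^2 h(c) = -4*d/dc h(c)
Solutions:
 h(c) = C1 + C2/c^3


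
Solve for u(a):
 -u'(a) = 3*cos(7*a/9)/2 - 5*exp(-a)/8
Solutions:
 u(a) = C1 - 27*sin(7*a/9)/14 - 5*exp(-a)/8


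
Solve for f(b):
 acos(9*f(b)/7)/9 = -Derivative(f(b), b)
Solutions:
 Integral(1/acos(9*_y/7), (_y, f(b))) = C1 - b/9


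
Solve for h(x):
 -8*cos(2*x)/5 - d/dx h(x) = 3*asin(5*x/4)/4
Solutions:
 h(x) = C1 - 3*x*asin(5*x/4)/4 - 3*sqrt(16 - 25*x^2)/20 - 4*sin(2*x)/5


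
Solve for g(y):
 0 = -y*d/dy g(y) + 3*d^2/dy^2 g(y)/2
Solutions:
 g(y) = C1 + C2*erfi(sqrt(3)*y/3)


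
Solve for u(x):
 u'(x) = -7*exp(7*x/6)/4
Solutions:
 u(x) = C1 - 3*exp(7*x/6)/2


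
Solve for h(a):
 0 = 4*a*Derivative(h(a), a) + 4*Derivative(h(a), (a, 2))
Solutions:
 h(a) = C1 + C2*erf(sqrt(2)*a/2)


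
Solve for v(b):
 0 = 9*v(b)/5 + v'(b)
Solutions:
 v(b) = C1*exp(-9*b/5)


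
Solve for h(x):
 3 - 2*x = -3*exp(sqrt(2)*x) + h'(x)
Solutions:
 h(x) = C1 - x^2 + 3*x + 3*sqrt(2)*exp(sqrt(2)*x)/2


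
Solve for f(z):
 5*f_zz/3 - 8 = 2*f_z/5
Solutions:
 f(z) = C1 + C2*exp(6*z/25) - 20*z


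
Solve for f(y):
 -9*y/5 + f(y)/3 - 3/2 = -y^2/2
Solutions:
 f(y) = -3*y^2/2 + 27*y/5 + 9/2


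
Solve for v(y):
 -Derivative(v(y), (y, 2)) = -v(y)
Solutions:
 v(y) = C1*exp(-y) + C2*exp(y)


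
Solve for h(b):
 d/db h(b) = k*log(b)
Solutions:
 h(b) = C1 + b*k*log(b) - b*k


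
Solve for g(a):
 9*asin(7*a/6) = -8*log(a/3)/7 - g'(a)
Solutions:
 g(a) = C1 - 8*a*log(a)/7 - 9*a*asin(7*a/6) + 8*a/7 + 8*a*log(3)/7 - 9*sqrt(36 - 49*a^2)/7


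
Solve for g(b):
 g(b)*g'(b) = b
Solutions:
 g(b) = -sqrt(C1 + b^2)
 g(b) = sqrt(C1 + b^2)


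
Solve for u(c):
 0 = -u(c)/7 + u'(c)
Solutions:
 u(c) = C1*exp(c/7)


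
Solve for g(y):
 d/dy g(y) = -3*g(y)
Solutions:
 g(y) = C1*exp(-3*y)


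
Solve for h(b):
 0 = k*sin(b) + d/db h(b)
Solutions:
 h(b) = C1 + k*cos(b)


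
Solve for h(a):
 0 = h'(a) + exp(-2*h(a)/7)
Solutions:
 h(a) = 7*log(-sqrt(C1 - a)) - 7*log(7) + 7*log(14)/2
 h(a) = 7*log(C1 - a)/2 - 7*log(7) + 7*log(14)/2


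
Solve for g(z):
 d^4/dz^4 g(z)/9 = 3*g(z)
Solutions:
 g(z) = C1*exp(-3^(3/4)*z) + C2*exp(3^(3/4)*z) + C3*sin(3^(3/4)*z) + C4*cos(3^(3/4)*z)


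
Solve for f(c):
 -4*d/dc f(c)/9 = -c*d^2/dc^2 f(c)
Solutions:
 f(c) = C1 + C2*c^(13/9)


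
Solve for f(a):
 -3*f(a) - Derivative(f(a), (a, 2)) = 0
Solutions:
 f(a) = C1*sin(sqrt(3)*a) + C2*cos(sqrt(3)*a)


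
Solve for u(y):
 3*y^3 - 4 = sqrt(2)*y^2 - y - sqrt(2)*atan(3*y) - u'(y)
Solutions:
 u(y) = C1 - 3*y^4/4 + sqrt(2)*y^3/3 - y^2/2 + 4*y - sqrt(2)*(y*atan(3*y) - log(9*y^2 + 1)/6)


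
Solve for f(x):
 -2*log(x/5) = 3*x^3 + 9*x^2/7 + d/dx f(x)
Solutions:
 f(x) = C1 - 3*x^4/4 - 3*x^3/7 - 2*x*log(x) + 2*x + 2*x*log(5)


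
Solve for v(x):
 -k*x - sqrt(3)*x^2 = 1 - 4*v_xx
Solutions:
 v(x) = C1 + C2*x + k*x^3/24 + sqrt(3)*x^4/48 + x^2/8


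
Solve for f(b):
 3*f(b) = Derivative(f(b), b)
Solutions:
 f(b) = C1*exp(3*b)


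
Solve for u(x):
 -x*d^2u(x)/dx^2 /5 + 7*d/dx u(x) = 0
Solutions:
 u(x) = C1 + C2*x^36


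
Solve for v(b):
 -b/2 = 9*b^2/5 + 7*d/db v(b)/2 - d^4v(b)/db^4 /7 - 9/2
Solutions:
 v(b) = C1 + C4*exp(14^(2/3)*b/2) - 6*b^3/35 - b^2/14 + 9*b/7 + (C2*sin(14^(2/3)*sqrt(3)*b/4) + C3*cos(14^(2/3)*sqrt(3)*b/4))*exp(-14^(2/3)*b/4)


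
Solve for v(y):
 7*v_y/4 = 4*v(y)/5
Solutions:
 v(y) = C1*exp(16*y/35)


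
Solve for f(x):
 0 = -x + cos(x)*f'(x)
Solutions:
 f(x) = C1 + Integral(x/cos(x), x)


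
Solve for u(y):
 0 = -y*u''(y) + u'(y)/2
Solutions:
 u(y) = C1 + C2*y^(3/2)


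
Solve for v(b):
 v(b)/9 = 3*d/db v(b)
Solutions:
 v(b) = C1*exp(b/27)


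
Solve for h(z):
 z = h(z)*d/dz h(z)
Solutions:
 h(z) = -sqrt(C1 + z^2)
 h(z) = sqrt(C1 + z^2)


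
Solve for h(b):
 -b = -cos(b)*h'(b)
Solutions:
 h(b) = C1 + Integral(b/cos(b), b)


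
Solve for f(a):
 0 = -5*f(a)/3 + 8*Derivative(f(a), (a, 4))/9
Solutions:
 f(a) = C1*exp(-30^(1/4)*a/2) + C2*exp(30^(1/4)*a/2) + C3*sin(30^(1/4)*a/2) + C4*cos(30^(1/4)*a/2)


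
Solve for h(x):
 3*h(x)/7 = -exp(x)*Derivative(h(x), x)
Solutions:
 h(x) = C1*exp(3*exp(-x)/7)


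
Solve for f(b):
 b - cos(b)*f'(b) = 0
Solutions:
 f(b) = C1 + Integral(b/cos(b), b)


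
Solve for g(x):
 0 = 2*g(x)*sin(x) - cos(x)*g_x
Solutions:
 g(x) = C1/cos(x)^2


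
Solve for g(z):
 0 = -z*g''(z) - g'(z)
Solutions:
 g(z) = C1 + C2*log(z)


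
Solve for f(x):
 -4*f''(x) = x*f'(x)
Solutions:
 f(x) = C1 + C2*erf(sqrt(2)*x/4)


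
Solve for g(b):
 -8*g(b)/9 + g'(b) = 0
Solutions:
 g(b) = C1*exp(8*b/9)


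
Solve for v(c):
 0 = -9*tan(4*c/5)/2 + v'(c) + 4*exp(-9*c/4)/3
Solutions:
 v(c) = C1 + 45*log(tan(4*c/5)^2 + 1)/16 + 16*exp(-9*c/4)/27


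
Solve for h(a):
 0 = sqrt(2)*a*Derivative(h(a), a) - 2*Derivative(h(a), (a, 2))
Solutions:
 h(a) = C1 + C2*erfi(2^(1/4)*a/2)


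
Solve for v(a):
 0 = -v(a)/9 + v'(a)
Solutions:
 v(a) = C1*exp(a/9)


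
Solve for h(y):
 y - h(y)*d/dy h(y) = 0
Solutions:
 h(y) = -sqrt(C1 + y^2)
 h(y) = sqrt(C1 + y^2)


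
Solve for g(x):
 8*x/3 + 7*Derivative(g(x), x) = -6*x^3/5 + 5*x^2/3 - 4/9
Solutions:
 g(x) = C1 - 3*x^4/70 + 5*x^3/63 - 4*x^2/21 - 4*x/63


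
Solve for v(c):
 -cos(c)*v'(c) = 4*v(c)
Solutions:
 v(c) = C1*(sin(c)^2 - 2*sin(c) + 1)/(sin(c)^2 + 2*sin(c) + 1)


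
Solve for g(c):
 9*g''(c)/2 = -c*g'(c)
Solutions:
 g(c) = C1 + C2*erf(c/3)


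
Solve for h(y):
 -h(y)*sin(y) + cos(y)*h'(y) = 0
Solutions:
 h(y) = C1/cos(y)


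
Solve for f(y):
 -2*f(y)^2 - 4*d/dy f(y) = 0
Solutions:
 f(y) = 2/(C1 + y)


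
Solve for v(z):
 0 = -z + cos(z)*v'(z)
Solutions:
 v(z) = C1 + Integral(z/cos(z), z)


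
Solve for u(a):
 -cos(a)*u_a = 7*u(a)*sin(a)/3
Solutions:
 u(a) = C1*cos(a)^(7/3)


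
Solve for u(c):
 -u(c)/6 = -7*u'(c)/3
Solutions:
 u(c) = C1*exp(c/14)


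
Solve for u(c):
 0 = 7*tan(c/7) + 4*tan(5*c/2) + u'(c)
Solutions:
 u(c) = C1 + 49*log(cos(c/7)) + 8*log(cos(5*c/2))/5


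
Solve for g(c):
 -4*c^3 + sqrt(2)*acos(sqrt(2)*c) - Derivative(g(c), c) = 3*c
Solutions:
 g(c) = C1 - c^4 - 3*c^2/2 + sqrt(2)*(c*acos(sqrt(2)*c) - sqrt(2)*sqrt(1 - 2*c^2)/2)


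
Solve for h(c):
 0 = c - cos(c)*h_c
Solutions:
 h(c) = C1 + Integral(c/cos(c), c)


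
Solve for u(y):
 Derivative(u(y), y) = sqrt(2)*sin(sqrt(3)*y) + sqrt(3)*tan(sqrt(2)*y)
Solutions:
 u(y) = C1 - sqrt(6)*log(cos(sqrt(2)*y))/2 - sqrt(6)*cos(sqrt(3)*y)/3


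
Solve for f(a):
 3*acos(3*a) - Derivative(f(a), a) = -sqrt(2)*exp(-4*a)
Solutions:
 f(a) = C1 + 3*a*acos(3*a) - sqrt(1 - 9*a^2) - sqrt(2)*exp(-4*a)/4


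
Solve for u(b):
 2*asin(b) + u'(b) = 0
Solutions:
 u(b) = C1 - 2*b*asin(b) - 2*sqrt(1 - b^2)


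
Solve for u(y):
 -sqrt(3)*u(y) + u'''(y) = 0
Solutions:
 u(y) = C3*exp(3^(1/6)*y) + (C1*sin(3^(2/3)*y/2) + C2*cos(3^(2/3)*y/2))*exp(-3^(1/6)*y/2)


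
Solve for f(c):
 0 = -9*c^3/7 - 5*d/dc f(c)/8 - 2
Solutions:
 f(c) = C1 - 18*c^4/35 - 16*c/5


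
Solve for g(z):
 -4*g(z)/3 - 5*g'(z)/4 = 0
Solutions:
 g(z) = C1*exp(-16*z/15)


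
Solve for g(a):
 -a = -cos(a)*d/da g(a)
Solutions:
 g(a) = C1 + Integral(a/cos(a), a)


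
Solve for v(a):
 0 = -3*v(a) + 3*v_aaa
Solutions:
 v(a) = C3*exp(a) + (C1*sin(sqrt(3)*a/2) + C2*cos(sqrt(3)*a/2))*exp(-a/2)


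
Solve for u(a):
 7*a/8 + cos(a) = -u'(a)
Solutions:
 u(a) = C1 - 7*a^2/16 - sin(a)


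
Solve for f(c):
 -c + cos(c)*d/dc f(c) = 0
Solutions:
 f(c) = C1 + Integral(c/cos(c), c)


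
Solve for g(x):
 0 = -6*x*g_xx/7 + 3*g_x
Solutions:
 g(x) = C1 + C2*x^(9/2)


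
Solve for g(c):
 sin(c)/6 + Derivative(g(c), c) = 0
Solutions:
 g(c) = C1 + cos(c)/6


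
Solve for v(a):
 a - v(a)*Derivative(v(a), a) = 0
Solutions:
 v(a) = -sqrt(C1 + a^2)
 v(a) = sqrt(C1 + a^2)


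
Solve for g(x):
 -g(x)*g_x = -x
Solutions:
 g(x) = -sqrt(C1 + x^2)
 g(x) = sqrt(C1 + x^2)


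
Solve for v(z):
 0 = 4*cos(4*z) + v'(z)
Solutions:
 v(z) = C1 - sin(4*z)


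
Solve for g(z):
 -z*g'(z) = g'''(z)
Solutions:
 g(z) = C1 + Integral(C2*airyai(-z) + C3*airybi(-z), z)


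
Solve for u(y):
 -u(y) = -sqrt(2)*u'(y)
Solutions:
 u(y) = C1*exp(sqrt(2)*y/2)


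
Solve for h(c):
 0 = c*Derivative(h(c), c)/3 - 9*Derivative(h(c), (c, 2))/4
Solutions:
 h(c) = C1 + C2*erfi(sqrt(6)*c/9)


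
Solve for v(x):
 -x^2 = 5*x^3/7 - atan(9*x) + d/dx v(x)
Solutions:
 v(x) = C1 - 5*x^4/28 - x^3/3 + x*atan(9*x) - log(81*x^2 + 1)/18


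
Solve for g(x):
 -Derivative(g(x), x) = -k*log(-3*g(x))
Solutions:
 Integral(1/(log(-_y) + log(3)), (_y, g(x))) = C1 + k*x


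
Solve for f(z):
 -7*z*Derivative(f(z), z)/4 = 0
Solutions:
 f(z) = C1


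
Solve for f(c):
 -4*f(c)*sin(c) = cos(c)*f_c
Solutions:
 f(c) = C1*cos(c)^4


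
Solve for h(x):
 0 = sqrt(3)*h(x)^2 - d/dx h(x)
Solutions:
 h(x) = -1/(C1 + sqrt(3)*x)


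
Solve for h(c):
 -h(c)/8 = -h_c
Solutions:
 h(c) = C1*exp(c/8)


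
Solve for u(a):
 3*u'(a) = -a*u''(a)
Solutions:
 u(a) = C1 + C2/a^2


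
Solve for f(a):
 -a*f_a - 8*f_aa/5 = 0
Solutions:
 f(a) = C1 + C2*erf(sqrt(5)*a/4)


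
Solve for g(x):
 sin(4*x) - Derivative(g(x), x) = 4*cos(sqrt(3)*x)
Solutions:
 g(x) = C1 - 4*sqrt(3)*sin(sqrt(3)*x)/3 - cos(4*x)/4


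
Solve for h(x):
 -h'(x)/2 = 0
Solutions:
 h(x) = C1


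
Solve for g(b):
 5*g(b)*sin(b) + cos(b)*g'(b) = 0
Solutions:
 g(b) = C1*cos(b)^5


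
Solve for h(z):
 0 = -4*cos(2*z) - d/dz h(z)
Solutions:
 h(z) = C1 - 2*sin(2*z)


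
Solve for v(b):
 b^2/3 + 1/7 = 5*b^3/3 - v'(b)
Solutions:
 v(b) = C1 + 5*b^4/12 - b^3/9 - b/7


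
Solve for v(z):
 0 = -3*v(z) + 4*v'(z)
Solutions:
 v(z) = C1*exp(3*z/4)


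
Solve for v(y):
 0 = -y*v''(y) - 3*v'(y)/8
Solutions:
 v(y) = C1 + C2*y^(5/8)


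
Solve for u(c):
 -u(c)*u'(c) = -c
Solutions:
 u(c) = -sqrt(C1 + c^2)
 u(c) = sqrt(C1 + c^2)


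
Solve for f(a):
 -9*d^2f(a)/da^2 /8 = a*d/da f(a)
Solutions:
 f(a) = C1 + C2*erf(2*a/3)


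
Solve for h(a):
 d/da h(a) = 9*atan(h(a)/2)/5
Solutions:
 Integral(1/atan(_y/2), (_y, h(a))) = C1 + 9*a/5


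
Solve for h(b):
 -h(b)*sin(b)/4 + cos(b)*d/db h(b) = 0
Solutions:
 h(b) = C1/cos(b)^(1/4)


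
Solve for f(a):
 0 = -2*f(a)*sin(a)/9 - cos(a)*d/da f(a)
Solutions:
 f(a) = C1*cos(a)^(2/9)


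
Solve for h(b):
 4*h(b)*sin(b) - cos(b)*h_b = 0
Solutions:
 h(b) = C1/cos(b)^4


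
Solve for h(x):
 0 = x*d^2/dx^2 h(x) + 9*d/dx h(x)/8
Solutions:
 h(x) = C1 + C2/x^(1/8)


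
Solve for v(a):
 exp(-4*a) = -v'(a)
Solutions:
 v(a) = C1 + exp(-4*a)/4


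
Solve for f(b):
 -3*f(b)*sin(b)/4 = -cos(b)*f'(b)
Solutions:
 f(b) = C1/cos(b)^(3/4)


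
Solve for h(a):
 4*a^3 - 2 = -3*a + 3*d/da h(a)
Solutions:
 h(a) = C1 + a^4/3 + a^2/2 - 2*a/3


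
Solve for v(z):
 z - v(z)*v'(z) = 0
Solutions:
 v(z) = -sqrt(C1 + z^2)
 v(z) = sqrt(C1 + z^2)


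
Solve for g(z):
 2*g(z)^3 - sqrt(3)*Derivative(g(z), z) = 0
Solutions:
 g(z) = -sqrt(6)*sqrt(-1/(C1 + 2*sqrt(3)*z))/2
 g(z) = sqrt(6)*sqrt(-1/(C1 + 2*sqrt(3)*z))/2


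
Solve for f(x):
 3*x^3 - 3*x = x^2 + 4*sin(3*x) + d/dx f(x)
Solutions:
 f(x) = C1 + 3*x^4/4 - x^3/3 - 3*x^2/2 + 4*cos(3*x)/3


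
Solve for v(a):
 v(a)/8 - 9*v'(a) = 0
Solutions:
 v(a) = C1*exp(a/72)


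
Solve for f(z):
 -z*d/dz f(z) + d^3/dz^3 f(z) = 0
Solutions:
 f(z) = C1 + Integral(C2*airyai(z) + C3*airybi(z), z)


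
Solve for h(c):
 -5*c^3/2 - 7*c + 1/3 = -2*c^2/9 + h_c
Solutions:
 h(c) = C1 - 5*c^4/8 + 2*c^3/27 - 7*c^2/2 + c/3


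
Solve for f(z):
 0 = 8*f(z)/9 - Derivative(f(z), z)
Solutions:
 f(z) = C1*exp(8*z/9)


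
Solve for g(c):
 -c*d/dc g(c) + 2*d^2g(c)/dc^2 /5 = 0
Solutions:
 g(c) = C1 + C2*erfi(sqrt(5)*c/2)


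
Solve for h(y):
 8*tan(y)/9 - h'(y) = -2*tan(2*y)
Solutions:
 h(y) = C1 - 8*log(cos(y))/9 - log(cos(2*y))


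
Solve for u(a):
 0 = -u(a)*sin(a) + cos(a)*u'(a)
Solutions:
 u(a) = C1/cos(a)


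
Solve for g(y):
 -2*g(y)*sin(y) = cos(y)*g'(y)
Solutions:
 g(y) = C1*cos(y)^2


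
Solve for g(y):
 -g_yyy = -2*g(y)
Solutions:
 g(y) = C3*exp(2^(1/3)*y) + (C1*sin(2^(1/3)*sqrt(3)*y/2) + C2*cos(2^(1/3)*sqrt(3)*y/2))*exp(-2^(1/3)*y/2)


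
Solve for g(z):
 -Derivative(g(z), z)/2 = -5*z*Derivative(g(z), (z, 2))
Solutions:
 g(z) = C1 + C2*z^(11/10)


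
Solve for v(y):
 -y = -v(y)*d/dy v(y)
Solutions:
 v(y) = -sqrt(C1 + y^2)
 v(y) = sqrt(C1 + y^2)


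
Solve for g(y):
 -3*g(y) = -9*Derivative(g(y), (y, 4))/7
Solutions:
 g(y) = C1*exp(-3^(3/4)*7^(1/4)*y/3) + C2*exp(3^(3/4)*7^(1/4)*y/3) + C3*sin(3^(3/4)*7^(1/4)*y/3) + C4*cos(3^(3/4)*7^(1/4)*y/3)


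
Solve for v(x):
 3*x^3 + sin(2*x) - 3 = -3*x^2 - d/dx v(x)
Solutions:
 v(x) = C1 - 3*x^4/4 - x^3 + 3*x + cos(2*x)/2


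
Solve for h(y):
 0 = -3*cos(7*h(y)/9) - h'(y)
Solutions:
 3*y - 9*log(sin(7*h(y)/9) - 1)/14 + 9*log(sin(7*h(y)/9) + 1)/14 = C1


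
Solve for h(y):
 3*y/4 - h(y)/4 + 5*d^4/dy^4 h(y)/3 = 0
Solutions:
 h(y) = C1*exp(-sqrt(2)*3^(1/4)*5^(3/4)*y/10) + C2*exp(sqrt(2)*3^(1/4)*5^(3/4)*y/10) + C3*sin(sqrt(2)*3^(1/4)*5^(3/4)*y/10) + C4*cos(sqrt(2)*3^(1/4)*5^(3/4)*y/10) + 3*y


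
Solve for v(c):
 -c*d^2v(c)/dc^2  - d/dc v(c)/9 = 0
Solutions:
 v(c) = C1 + C2*c^(8/9)


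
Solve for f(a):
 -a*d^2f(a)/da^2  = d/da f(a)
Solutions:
 f(a) = C1 + C2*log(a)


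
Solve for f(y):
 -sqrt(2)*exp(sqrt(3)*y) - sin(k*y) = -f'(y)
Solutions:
 f(y) = C1 + sqrt(6)*exp(sqrt(3)*y)/3 - cos(k*y)/k


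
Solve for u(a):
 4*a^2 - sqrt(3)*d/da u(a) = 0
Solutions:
 u(a) = C1 + 4*sqrt(3)*a^3/9


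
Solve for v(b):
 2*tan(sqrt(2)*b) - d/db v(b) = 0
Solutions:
 v(b) = C1 - sqrt(2)*log(cos(sqrt(2)*b))


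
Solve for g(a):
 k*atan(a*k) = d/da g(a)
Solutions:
 g(a) = C1 + k*Piecewise((a*atan(a*k) - log(a^2*k^2 + 1)/(2*k), Ne(k, 0)), (0, True))


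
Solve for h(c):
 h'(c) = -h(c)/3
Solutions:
 h(c) = C1*exp(-c/3)


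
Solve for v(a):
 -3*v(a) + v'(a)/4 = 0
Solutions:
 v(a) = C1*exp(12*a)


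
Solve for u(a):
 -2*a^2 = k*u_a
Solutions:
 u(a) = C1 - 2*a^3/(3*k)


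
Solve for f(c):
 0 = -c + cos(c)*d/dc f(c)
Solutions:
 f(c) = C1 + Integral(c/cos(c), c)


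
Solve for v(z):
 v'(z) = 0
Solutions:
 v(z) = C1


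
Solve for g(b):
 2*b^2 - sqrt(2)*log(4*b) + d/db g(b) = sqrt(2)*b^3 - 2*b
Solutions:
 g(b) = C1 + sqrt(2)*b^4/4 - 2*b^3/3 - b^2 + sqrt(2)*b*log(b) - sqrt(2)*b + 2*sqrt(2)*b*log(2)


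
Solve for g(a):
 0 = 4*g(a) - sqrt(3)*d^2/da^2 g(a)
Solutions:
 g(a) = C1*exp(-2*3^(3/4)*a/3) + C2*exp(2*3^(3/4)*a/3)


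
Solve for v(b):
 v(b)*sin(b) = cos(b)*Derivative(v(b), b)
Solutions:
 v(b) = C1/cos(b)


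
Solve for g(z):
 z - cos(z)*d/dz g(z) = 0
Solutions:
 g(z) = C1 + Integral(z/cos(z), z)


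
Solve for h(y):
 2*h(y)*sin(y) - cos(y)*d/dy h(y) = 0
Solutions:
 h(y) = C1/cos(y)^2


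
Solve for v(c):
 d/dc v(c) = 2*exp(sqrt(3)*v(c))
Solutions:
 v(c) = sqrt(3)*(2*log(-1/(C1 + 2*c)) - log(3))/6


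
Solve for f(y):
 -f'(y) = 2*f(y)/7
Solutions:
 f(y) = C1*exp(-2*y/7)


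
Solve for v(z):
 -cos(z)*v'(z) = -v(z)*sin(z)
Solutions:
 v(z) = C1/cos(z)


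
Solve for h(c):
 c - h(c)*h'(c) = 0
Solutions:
 h(c) = -sqrt(C1 + c^2)
 h(c) = sqrt(C1 + c^2)


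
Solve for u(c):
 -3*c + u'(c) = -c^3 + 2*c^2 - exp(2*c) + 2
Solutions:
 u(c) = C1 - c^4/4 + 2*c^3/3 + 3*c^2/2 + 2*c - exp(2*c)/2


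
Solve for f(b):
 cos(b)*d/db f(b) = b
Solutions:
 f(b) = C1 + Integral(b/cos(b), b)


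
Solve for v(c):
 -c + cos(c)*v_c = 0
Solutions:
 v(c) = C1 + Integral(c/cos(c), c)


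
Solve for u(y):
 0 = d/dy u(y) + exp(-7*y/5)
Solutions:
 u(y) = C1 + 5*exp(-7*y/5)/7


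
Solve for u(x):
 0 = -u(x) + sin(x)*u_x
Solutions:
 u(x) = C1*sqrt(cos(x) - 1)/sqrt(cos(x) + 1)


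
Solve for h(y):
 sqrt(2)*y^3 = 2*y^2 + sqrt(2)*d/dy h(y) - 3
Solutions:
 h(y) = C1 + y^4/4 - sqrt(2)*y^3/3 + 3*sqrt(2)*y/2


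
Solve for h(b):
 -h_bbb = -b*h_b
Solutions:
 h(b) = C1 + Integral(C2*airyai(b) + C3*airybi(b), b)


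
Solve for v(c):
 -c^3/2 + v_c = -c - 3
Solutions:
 v(c) = C1 + c^4/8 - c^2/2 - 3*c


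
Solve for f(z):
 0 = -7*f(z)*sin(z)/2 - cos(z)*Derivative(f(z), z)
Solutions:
 f(z) = C1*cos(z)^(7/2)


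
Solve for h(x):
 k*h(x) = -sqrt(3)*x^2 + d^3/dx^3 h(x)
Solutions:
 h(x) = C1*exp(k^(1/3)*x) + C2*exp(k^(1/3)*x*(-1 + sqrt(3)*I)/2) + C3*exp(-k^(1/3)*x*(1 + sqrt(3)*I)/2) - sqrt(3)*x^2/k


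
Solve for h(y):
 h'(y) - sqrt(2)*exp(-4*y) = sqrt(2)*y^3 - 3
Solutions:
 h(y) = C1 + sqrt(2)*y^4/4 - 3*y - sqrt(2)*exp(-4*y)/4


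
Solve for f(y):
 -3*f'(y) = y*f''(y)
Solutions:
 f(y) = C1 + C2/y^2


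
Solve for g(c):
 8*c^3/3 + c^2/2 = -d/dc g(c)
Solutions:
 g(c) = C1 - 2*c^4/3 - c^3/6


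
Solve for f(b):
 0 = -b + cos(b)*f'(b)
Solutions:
 f(b) = C1 + Integral(b/cos(b), b)


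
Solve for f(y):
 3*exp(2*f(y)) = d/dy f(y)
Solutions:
 f(y) = log(-sqrt(-1/(C1 + 3*y))) - log(2)/2
 f(y) = log(-1/(C1 + 3*y))/2 - log(2)/2


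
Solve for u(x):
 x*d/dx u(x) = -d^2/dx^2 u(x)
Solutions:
 u(x) = C1 + C2*erf(sqrt(2)*x/2)


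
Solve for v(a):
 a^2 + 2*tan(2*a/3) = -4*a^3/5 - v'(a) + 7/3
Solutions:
 v(a) = C1 - a^4/5 - a^3/3 + 7*a/3 + 3*log(cos(2*a/3))


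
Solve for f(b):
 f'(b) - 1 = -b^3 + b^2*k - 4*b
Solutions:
 f(b) = C1 - b^4/4 + b^3*k/3 - 2*b^2 + b


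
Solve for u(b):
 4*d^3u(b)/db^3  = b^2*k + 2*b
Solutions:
 u(b) = C1 + C2*b + C3*b^2 + b^5*k/240 + b^4/48


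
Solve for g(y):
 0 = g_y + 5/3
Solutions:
 g(y) = C1 - 5*y/3


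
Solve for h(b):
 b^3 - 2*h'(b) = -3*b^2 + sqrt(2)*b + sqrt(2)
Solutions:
 h(b) = C1 + b^4/8 + b^3/2 - sqrt(2)*b^2/4 - sqrt(2)*b/2


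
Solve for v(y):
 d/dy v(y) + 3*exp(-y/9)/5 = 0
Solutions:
 v(y) = C1 + 27*exp(-y/9)/5


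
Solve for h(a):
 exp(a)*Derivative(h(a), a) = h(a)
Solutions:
 h(a) = C1*exp(-exp(-a))


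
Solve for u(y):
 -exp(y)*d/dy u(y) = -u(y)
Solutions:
 u(y) = C1*exp(-exp(-y))


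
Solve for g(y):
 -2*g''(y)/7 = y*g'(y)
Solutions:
 g(y) = C1 + C2*erf(sqrt(7)*y/2)


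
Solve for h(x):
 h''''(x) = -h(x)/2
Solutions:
 h(x) = (C1*sin(2^(1/4)*x/2) + C2*cos(2^(1/4)*x/2))*exp(-2^(1/4)*x/2) + (C3*sin(2^(1/4)*x/2) + C4*cos(2^(1/4)*x/2))*exp(2^(1/4)*x/2)


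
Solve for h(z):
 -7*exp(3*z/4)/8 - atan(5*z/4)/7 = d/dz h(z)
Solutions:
 h(z) = C1 - z*atan(5*z/4)/7 - 7*exp(3*z/4)/6 + 2*log(25*z^2 + 16)/35


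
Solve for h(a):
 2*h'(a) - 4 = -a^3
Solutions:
 h(a) = C1 - a^4/8 + 2*a


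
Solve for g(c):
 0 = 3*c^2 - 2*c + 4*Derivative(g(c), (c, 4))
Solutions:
 g(c) = C1 + C2*c + C3*c^2 + C4*c^3 - c^6/480 + c^5/240


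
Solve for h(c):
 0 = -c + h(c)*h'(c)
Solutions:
 h(c) = -sqrt(C1 + c^2)
 h(c) = sqrt(C1 + c^2)


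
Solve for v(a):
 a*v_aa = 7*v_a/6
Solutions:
 v(a) = C1 + C2*a^(13/6)


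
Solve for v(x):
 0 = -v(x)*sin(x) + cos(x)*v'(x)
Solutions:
 v(x) = C1/cos(x)


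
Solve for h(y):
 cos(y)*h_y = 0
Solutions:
 h(y) = C1


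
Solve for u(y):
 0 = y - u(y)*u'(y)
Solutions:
 u(y) = -sqrt(C1 + y^2)
 u(y) = sqrt(C1 + y^2)


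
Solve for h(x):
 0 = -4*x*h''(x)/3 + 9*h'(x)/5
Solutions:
 h(x) = C1 + C2*x^(47/20)


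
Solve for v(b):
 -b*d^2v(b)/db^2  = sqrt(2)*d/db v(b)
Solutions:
 v(b) = C1 + C2*b^(1 - sqrt(2))


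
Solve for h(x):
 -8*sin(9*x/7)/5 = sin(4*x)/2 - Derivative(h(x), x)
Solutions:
 h(x) = C1 - 56*cos(9*x/7)/45 - cos(4*x)/8


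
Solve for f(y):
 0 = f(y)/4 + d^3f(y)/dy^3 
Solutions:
 f(y) = C3*exp(-2^(1/3)*y/2) + (C1*sin(2^(1/3)*sqrt(3)*y/4) + C2*cos(2^(1/3)*sqrt(3)*y/4))*exp(2^(1/3)*y/4)


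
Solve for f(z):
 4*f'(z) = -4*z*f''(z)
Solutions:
 f(z) = C1 + C2*log(z)


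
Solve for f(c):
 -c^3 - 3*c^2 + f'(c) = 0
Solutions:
 f(c) = C1 + c^4/4 + c^3


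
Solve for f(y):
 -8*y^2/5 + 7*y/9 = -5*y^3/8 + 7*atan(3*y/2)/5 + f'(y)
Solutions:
 f(y) = C1 + 5*y^4/32 - 8*y^3/15 + 7*y^2/18 - 7*y*atan(3*y/2)/5 + 7*log(9*y^2 + 4)/15


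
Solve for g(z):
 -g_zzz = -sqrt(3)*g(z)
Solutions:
 g(z) = C3*exp(3^(1/6)*z) + (C1*sin(3^(2/3)*z/2) + C2*cos(3^(2/3)*z/2))*exp(-3^(1/6)*z/2)


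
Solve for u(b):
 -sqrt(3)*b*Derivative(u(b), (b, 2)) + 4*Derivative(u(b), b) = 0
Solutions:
 u(b) = C1 + C2*b^(1 + 4*sqrt(3)/3)


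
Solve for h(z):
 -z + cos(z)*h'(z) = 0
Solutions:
 h(z) = C1 + Integral(z/cos(z), z)


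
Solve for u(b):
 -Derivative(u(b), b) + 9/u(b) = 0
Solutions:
 u(b) = -sqrt(C1 + 18*b)
 u(b) = sqrt(C1 + 18*b)


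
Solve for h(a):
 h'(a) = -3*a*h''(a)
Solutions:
 h(a) = C1 + C2*a^(2/3)


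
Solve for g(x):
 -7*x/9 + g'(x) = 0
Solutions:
 g(x) = C1 + 7*x^2/18


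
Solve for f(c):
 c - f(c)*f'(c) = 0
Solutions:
 f(c) = -sqrt(C1 + c^2)
 f(c) = sqrt(C1 + c^2)


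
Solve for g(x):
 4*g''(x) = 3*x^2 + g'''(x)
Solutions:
 g(x) = C1 + C2*x + C3*exp(4*x) + x^4/16 + x^3/16 + 3*x^2/64


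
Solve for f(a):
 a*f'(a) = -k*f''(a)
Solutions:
 f(a) = C1 + C2*sqrt(k)*erf(sqrt(2)*a*sqrt(1/k)/2)


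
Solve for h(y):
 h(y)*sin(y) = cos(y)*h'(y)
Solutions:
 h(y) = C1/cos(y)


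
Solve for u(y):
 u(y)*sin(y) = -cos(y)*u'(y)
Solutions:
 u(y) = C1*cos(y)


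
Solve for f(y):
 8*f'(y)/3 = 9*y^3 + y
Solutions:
 f(y) = C1 + 27*y^4/32 + 3*y^2/16


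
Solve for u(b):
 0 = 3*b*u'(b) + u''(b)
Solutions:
 u(b) = C1 + C2*erf(sqrt(6)*b/2)


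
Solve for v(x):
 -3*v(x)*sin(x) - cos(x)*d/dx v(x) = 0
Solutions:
 v(x) = C1*cos(x)^3


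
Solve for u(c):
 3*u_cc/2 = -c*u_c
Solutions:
 u(c) = C1 + C2*erf(sqrt(3)*c/3)


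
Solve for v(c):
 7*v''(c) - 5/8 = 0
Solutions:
 v(c) = C1 + C2*c + 5*c^2/112


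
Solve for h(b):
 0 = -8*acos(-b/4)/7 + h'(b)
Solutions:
 h(b) = C1 + 8*b*acos(-b/4)/7 + 8*sqrt(16 - b^2)/7


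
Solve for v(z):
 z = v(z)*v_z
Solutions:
 v(z) = -sqrt(C1 + z^2)
 v(z) = sqrt(C1 + z^2)


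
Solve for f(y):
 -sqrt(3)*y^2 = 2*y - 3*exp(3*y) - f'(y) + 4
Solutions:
 f(y) = C1 + sqrt(3)*y^3/3 + y^2 + 4*y - exp(3*y)


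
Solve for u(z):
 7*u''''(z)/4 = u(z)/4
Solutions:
 u(z) = C1*exp(-7^(3/4)*z/7) + C2*exp(7^(3/4)*z/7) + C3*sin(7^(3/4)*z/7) + C4*cos(7^(3/4)*z/7)


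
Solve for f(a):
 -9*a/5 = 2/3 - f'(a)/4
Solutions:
 f(a) = C1 + 18*a^2/5 + 8*a/3


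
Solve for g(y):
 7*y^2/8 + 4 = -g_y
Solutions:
 g(y) = C1 - 7*y^3/24 - 4*y


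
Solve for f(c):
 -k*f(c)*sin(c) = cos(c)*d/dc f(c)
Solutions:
 f(c) = C1*exp(k*log(cos(c)))


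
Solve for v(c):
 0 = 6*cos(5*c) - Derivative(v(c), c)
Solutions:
 v(c) = C1 + 6*sin(5*c)/5


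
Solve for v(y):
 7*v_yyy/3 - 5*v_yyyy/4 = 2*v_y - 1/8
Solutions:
 v(y) = C1 + C2*exp(y*(392*2^(1/3)/(135*sqrt(7249) + 12737)^(1/3) + 2^(2/3)*(135*sqrt(7249) + 12737)^(1/3) + 56)/90)*sin(2^(1/3)*sqrt(3)*y*(-2^(1/3)*(135*sqrt(7249) + 12737)^(1/3) + 392/(135*sqrt(7249) + 12737)^(1/3))/90) + C3*exp(y*(392*2^(1/3)/(135*sqrt(7249) + 12737)^(1/3) + 2^(2/3)*(135*sqrt(7249) + 12737)^(1/3) + 56)/90)*cos(2^(1/3)*sqrt(3)*y*(-2^(1/3)*(135*sqrt(7249) + 12737)^(1/3) + 392/(135*sqrt(7249) + 12737)^(1/3))/90) + C4*exp(y*(-2^(2/3)*(135*sqrt(7249) + 12737)^(1/3) - 392*2^(1/3)/(135*sqrt(7249) + 12737)^(1/3) + 28)/45) + y/16


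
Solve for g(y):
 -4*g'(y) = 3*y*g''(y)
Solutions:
 g(y) = C1 + C2/y^(1/3)


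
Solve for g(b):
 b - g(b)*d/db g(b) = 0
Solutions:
 g(b) = -sqrt(C1 + b^2)
 g(b) = sqrt(C1 + b^2)


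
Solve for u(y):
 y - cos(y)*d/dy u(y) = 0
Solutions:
 u(y) = C1 + Integral(y/cos(y), y)


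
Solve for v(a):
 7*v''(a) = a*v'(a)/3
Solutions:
 v(a) = C1 + C2*erfi(sqrt(42)*a/42)


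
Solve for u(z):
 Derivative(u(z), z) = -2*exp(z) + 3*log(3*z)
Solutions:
 u(z) = C1 + 3*z*log(z) + 3*z*(-1 + log(3)) - 2*exp(z)


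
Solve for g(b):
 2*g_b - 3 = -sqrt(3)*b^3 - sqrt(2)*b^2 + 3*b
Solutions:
 g(b) = C1 - sqrt(3)*b^4/8 - sqrt(2)*b^3/6 + 3*b^2/4 + 3*b/2


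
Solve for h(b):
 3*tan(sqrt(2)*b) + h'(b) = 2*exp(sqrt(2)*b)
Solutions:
 h(b) = C1 + sqrt(2)*exp(sqrt(2)*b) + 3*sqrt(2)*log(cos(sqrt(2)*b))/2


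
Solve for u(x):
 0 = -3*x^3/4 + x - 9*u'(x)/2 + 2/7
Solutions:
 u(x) = C1 - x^4/24 + x^2/9 + 4*x/63


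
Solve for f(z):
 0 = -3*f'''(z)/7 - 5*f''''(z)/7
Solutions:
 f(z) = C1 + C2*z + C3*z^2 + C4*exp(-3*z/5)


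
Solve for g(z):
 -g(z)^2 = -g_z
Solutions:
 g(z) = -1/(C1 + z)


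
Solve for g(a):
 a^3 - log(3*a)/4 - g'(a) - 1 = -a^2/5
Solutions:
 g(a) = C1 + a^4/4 + a^3/15 - a*log(a)/4 - 3*a/4 - a*log(3)/4


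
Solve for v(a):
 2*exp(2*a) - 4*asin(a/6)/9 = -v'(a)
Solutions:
 v(a) = C1 + 4*a*asin(a/6)/9 + 4*sqrt(36 - a^2)/9 - exp(2*a)


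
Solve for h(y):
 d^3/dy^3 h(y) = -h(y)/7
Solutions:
 h(y) = C3*exp(-7^(2/3)*y/7) + (C1*sin(sqrt(3)*7^(2/3)*y/14) + C2*cos(sqrt(3)*7^(2/3)*y/14))*exp(7^(2/3)*y/14)


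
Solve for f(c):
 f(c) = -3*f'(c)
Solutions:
 f(c) = C1*exp(-c/3)


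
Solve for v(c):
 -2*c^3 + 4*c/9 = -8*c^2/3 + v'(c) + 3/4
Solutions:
 v(c) = C1 - c^4/2 + 8*c^3/9 + 2*c^2/9 - 3*c/4


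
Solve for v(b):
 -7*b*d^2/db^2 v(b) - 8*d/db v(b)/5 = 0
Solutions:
 v(b) = C1 + C2*b^(27/35)


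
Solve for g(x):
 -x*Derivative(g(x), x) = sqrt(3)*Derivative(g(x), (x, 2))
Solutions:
 g(x) = C1 + C2*erf(sqrt(2)*3^(3/4)*x/6)


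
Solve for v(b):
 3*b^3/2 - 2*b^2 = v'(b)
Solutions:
 v(b) = C1 + 3*b^4/8 - 2*b^3/3


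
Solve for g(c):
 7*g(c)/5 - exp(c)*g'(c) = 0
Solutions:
 g(c) = C1*exp(-7*exp(-c)/5)


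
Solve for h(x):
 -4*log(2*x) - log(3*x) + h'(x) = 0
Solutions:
 h(x) = C1 + 5*x*log(x) - 5*x + x*log(48)


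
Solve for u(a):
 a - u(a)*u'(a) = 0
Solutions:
 u(a) = -sqrt(C1 + a^2)
 u(a) = sqrt(C1 + a^2)


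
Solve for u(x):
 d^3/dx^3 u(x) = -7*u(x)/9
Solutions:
 u(x) = C3*exp(-21^(1/3)*x/3) + (C1*sin(3^(5/6)*7^(1/3)*x/6) + C2*cos(3^(5/6)*7^(1/3)*x/6))*exp(21^(1/3)*x/6)


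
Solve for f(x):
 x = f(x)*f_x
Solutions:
 f(x) = -sqrt(C1 + x^2)
 f(x) = sqrt(C1 + x^2)


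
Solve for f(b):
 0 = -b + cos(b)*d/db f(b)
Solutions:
 f(b) = C1 + Integral(b/cos(b), b)


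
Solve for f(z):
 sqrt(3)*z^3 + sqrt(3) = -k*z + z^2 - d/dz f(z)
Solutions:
 f(z) = C1 - k*z^2/2 - sqrt(3)*z^4/4 + z^3/3 - sqrt(3)*z


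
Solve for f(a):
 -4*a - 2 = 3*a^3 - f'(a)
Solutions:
 f(a) = C1 + 3*a^4/4 + 2*a^2 + 2*a


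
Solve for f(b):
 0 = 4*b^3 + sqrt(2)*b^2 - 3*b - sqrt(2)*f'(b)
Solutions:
 f(b) = C1 + sqrt(2)*b^4/2 + b^3/3 - 3*sqrt(2)*b^2/4


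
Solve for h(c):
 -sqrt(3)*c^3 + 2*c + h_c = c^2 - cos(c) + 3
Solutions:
 h(c) = C1 + sqrt(3)*c^4/4 + c^3/3 - c^2 + 3*c - sin(c)


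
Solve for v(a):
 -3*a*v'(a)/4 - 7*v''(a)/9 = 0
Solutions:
 v(a) = C1 + C2*erf(3*sqrt(42)*a/28)


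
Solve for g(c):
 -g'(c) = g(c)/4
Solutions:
 g(c) = C1*exp(-c/4)


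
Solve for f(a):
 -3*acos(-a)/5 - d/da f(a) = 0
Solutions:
 f(a) = C1 - 3*a*acos(-a)/5 - 3*sqrt(1 - a^2)/5


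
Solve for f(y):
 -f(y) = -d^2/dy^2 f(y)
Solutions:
 f(y) = C1*exp(-y) + C2*exp(y)


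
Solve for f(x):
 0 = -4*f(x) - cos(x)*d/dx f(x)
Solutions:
 f(x) = C1*(sin(x)^2 - 2*sin(x) + 1)/(sin(x)^2 + 2*sin(x) + 1)


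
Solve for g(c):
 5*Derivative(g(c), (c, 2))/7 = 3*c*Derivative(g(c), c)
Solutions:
 g(c) = C1 + C2*erfi(sqrt(210)*c/10)


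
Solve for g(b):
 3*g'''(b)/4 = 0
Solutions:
 g(b) = C1 + C2*b + C3*b^2


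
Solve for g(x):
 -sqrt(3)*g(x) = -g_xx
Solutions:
 g(x) = C1*exp(-3^(1/4)*x) + C2*exp(3^(1/4)*x)


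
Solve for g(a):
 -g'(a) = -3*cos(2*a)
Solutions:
 g(a) = C1 + 3*sin(2*a)/2


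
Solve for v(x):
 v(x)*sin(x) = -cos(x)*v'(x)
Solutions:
 v(x) = C1*cos(x)


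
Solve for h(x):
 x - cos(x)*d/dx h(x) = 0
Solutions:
 h(x) = C1 + Integral(x/cos(x), x)


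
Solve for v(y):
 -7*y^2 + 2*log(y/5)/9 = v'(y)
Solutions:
 v(y) = C1 - 7*y^3/3 + 2*y*log(y)/9 - 2*y*log(5)/9 - 2*y/9


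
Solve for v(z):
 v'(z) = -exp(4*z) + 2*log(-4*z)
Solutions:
 v(z) = C1 + 2*z*log(-z) + 2*z*(-1 + 2*log(2)) - exp(4*z)/4


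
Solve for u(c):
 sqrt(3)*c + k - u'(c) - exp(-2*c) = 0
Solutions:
 u(c) = C1 + sqrt(3)*c^2/2 + c*k + exp(-2*c)/2


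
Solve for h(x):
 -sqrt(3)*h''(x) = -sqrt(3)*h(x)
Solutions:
 h(x) = C1*exp(-x) + C2*exp(x)


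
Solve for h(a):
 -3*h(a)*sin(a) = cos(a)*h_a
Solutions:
 h(a) = C1*cos(a)^3


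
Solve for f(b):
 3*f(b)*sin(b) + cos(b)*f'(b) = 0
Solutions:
 f(b) = C1*cos(b)^3


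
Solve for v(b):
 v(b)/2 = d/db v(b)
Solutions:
 v(b) = C1*exp(b/2)


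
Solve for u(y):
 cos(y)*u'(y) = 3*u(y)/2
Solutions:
 u(y) = C1*(sin(y) + 1)^(3/4)/(sin(y) - 1)^(3/4)


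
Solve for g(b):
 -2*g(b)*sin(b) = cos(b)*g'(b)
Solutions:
 g(b) = C1*cos(b)^2


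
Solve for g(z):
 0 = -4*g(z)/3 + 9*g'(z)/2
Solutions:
 g(z) = C1*exp(8*z/27)


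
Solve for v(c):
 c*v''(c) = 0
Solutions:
 v(c) = C1 + C2*c


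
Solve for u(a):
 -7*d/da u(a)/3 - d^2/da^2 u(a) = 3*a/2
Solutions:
 u(a) = C1 + C2*exp(-7*a/3) - 9*a^2/28 + 27*a/98


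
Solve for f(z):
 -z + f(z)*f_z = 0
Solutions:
 f(z) = -sqrt(C1 + z^2)
 f(z) = sqrt(C1 + z^2)


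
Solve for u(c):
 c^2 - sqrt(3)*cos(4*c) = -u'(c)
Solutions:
 u(c) = C1 - c^3/3 + sqrt(3)*sin(4*c)/4


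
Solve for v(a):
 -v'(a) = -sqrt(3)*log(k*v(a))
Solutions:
 li(k*v(a))/k = C1 + sqrt(3)*a


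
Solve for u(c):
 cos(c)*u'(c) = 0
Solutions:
 u(c) = C1


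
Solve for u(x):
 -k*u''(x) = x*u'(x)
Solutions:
 u(x) = C1 + C2*sqrt(k)*erf(sqrt(2)*x*sqrt(1/k)/2)


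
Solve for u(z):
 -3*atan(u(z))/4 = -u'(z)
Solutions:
 Integral(1/atan(_y), (_y, u(z))) = C1 + 3*z/4


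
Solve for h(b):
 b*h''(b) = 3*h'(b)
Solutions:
 h(b) = C1 + C2*b^4


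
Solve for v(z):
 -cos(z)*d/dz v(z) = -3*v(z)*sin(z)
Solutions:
 v(z) = C1/cos(z)^3


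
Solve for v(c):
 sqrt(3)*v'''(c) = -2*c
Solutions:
 v(c) = C1 + C2*c + C3*c^2 - sqrt(3)*c^4/36


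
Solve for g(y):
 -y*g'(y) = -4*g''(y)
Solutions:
 g(y) = C1 + C2*erfi(sqrt(2)*y/4)


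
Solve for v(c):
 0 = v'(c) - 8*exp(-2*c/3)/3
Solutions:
 v(c) = C1 - 4*exp(-2*c/3)


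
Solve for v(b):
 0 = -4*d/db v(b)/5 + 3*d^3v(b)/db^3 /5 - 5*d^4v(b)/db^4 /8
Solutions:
 v(b) = C1 + C2*exp(b*(8*2^(2/3)/(25*sqrt(561) + 593)^(1/3) + 8 + 2^(1/3)*(25*sqrt(561) + 593)^(1/3))/25)*sin(2^(1/3)*sqrt(3)*b*(-(25*sqrt(561) + 593)^(1/3) + 8*2^(1/3)/(25*sqrt(561) + 593)^(1/3))/25) + C3*exp(b*(8*2^(2/3)/(25*sqrt(561) + 593)^(1/3) + 8 + 2^(1/3)*(25*sqrt(561) + 593)^(1/3))/25)*cos(2^(1/3)*sqrt(3)*b*(-(25*sqrt(561) + 593)^(1/3) + 8*2^(1/3)/(25*sqrt(561) + 593)^(1/3))/25) + C4*exp(2*b*(-2^(1/3)*(25*sqrt(561) + 593)^(1/3) - 8*2^(2/3)/(25*sqrt(561) + 593)^(1/3) + 4)/25)


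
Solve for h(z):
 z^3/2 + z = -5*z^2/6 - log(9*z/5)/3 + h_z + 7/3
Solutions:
 h(z) = C1 + z^4/8 + 5*z^3/18 + z^2/2 + z*log(z)/3 - 8*z/3 - z*log(5) + 2*z*log(15)/3


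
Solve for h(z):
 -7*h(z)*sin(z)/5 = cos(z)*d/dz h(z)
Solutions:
 h(z) = C1*cos(z)^(7/5)


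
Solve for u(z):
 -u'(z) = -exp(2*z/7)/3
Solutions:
 u(z) = C1 + 7*exp(2*z/7)/6


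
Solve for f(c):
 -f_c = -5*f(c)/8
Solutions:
 f(c) = C1*exp(5*c/8)


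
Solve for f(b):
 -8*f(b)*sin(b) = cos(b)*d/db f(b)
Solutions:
 f(b) = C1*cos(b)^8


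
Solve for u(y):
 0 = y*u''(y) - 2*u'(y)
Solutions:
 u(y) = C1 + C2*y^3


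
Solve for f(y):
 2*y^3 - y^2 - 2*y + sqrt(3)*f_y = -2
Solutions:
 f(y) = C1 - sqrt(3)*y^4/6 + sqrt(3)*y^3/9 + sqrt(3)*y^2/3 - 2*sqrt(3)*y/3


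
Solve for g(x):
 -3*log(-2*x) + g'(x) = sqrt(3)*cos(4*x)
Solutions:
 g(x) = C1 + 3*x*log(-x) - 3*x + 3*x*log(2) + sqrt(3)*sin(4*x)/4


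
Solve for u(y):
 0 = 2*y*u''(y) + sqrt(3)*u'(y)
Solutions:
 u(y) = C1 + C2*y^(1 - sqrt(3)/2)


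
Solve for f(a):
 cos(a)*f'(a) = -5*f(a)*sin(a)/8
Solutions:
 f(a) = C1*cos(a)^(5/8)


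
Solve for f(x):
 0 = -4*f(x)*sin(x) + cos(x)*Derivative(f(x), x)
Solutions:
 f(x) = C1/cos(x)^4


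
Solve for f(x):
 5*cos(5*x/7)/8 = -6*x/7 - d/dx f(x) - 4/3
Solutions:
 f(x) = C1 - 3*x^2/7 - 4*x/3 - 7*sin(5*x/7)/8


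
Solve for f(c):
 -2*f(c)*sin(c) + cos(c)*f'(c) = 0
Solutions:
 f(c) = C1/cos(c)^2


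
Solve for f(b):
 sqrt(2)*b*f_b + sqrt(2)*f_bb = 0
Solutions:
 f(b) = C1 + C2*erf(sqrt(2)*b/2)


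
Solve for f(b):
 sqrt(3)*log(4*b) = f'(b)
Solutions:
 f(b) = C1 + sqrt(3)*b*log(b) - sqrt(3)*b + 2*sqrt(3)*b*log(2)


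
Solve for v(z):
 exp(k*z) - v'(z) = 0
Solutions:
 v(z) = C1 + exp(k*z)/k


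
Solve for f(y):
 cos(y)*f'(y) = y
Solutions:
 f(y) = C1 + Integral(y/cos(y), y)


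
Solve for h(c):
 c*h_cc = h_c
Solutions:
 h(c) = C1 + C2*c^2


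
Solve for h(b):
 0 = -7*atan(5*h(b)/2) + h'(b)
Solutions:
 Integral(1/atan(5*_y/2), (_y, h(b))) = C1 + 7*b


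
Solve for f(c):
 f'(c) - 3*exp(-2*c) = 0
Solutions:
 f(c) = C1 - 3*exp(-2*c)/2
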